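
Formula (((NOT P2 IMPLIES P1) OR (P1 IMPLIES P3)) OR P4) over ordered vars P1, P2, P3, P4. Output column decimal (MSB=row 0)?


Formula: (((NOT P2 IMPLIES P1) OR (P1 IMPLIES P3)) OR P4) over P1, P2, P3, P4 (16 rows)
Evaluate each row (bits = P1,P2,P3,P4, MSB first):
  row 0 [0000]: (((NOT 0 IMPLIES 0) OR (0 IMPLIES 0)) OR 0) -> 1
  row 1 [0001]: (((NOT 0 IMPLIES 0) OR (0 IMPLIES 0)) OR 1) -> 1
  row 2 [0010]: (((NOT 0 IMPLIES 0) OR (0 IMPLIES 1)) OR 0) -> 1
  row 3 [0011]: (((NOT 0 IMPLIES 0) OR (0 IMPLIES 1)) OR 1) -> 1
  row 4 [0100]: (((NOT 1 IMPLIES 0) OR (0 IMPLIES 0)) OR 0) -> 1
  row 5 [0101]: (((NOT 1 IMPLIES 0) OR (0 IMPLIES 0)) OR 1) -> 1
  row 6 [0110]: (((NOT 1 IMPLIES 0) OR (0 IMPLIES 1)) OR 0) -> 1
  row 7 [0111]: (((NOT 1 IMPLIES 0) OR (0 IMPLIES 1)) OR 1) -> 1
  row 8 [1000]: (((NOT 0 IMPLIES 1) OR (1 IMPLIES 0)) OR 0) -> 1
  row 9 [1001]: (((NOT 0 IMPLIES 1) OR (1 IMPLIES 0)) OR 1) -> 1
  row 10 [1010]: (((NOT 0 IMPLIES 1) OR (1 IMPLIES 1)) OR 0) -> 1
  row 11 [1011]: (((NOT 0 IMPLIES 1) OR (1 IMPLIES 1)) OR 1) -> 1
  row 12 [1100]: (((NOT 1 IMPLIES 1) OR (1 IMPLIES 0)) OR 0) -> 1
  row 13 [1101]: (((NOT 1 IMPLIES 1) OR (1 IMPLIES 0)) OR 1) -> 1
  row 14 [1110]: (((NOT 1 IMPLIES 1) OR (1 IMPLIES 1)) OR 0) -> 1
  row 15 [1111]: (((NOT 1 IMPLIES 1) OR (1 IMPLIES 1)) OR 1) -> 1
Full result column, 4 rows per line (P1,P2 fixed per line; P3,P4 runs 00..11 left to right):
  rows 0-3 [P1,P2=00]: 1111  = hex F
  rows 4-7 [P1,P2=01]: 1111  = hex F
  rows 8-11 [P1,P2=10]: 1111  = hex F
  rows 12-15 [P1,P2=11]: 1111  = hex F
Output column (row 0 .. row 15) = 1111111111111111
Output column grouped in 4s = 1111 1111 1111 1111 = 0xFFFF
Convert to decimal digit by digit (value = value*16 + digit):
  F -> 15
  15*16 + 15 (F) = 255
  255*16 + 15 (F) = 4095
  4095*16 + 15 (F) = 65535
Decimal = 65535

65535


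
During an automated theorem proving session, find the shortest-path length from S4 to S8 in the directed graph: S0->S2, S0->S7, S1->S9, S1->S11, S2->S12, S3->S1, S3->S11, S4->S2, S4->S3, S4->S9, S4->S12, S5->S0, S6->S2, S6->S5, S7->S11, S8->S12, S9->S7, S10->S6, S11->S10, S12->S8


BFS layer-by-layer from S4:
  dist 0: {S4}
  dist 1: {S2, S3, S9, S12}
  dist 2: {S1, S7, S8, S11}
  -> S8 reached at distance 2
Shortest path length = 2

2


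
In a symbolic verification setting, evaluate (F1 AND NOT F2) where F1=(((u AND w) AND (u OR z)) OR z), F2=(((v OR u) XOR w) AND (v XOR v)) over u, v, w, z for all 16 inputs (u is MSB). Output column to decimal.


F1 = (((u AND w) AND (u OR z)) OR z)
F2 = (((v OR u) XOR w) AND (v XOR v))
Counterexample to F1=>F2 is where F1=1 and F2=0.
Evaluate each row (bits = u,v,w,z, MSB first):
  row 0 [0000]: F1=0 F2=0 -> F1&~F2 -> 0
  row 1 [0001]: F1=1 F2=0 -> F1&~F2 -> 1
  row 2 [0010]: F1=0 F2=0 -> F1&~F2 -> 0
  row 3 [0011]: F1=1 F2=0 -> F1&~F2 -> 1
  row 4 [0100]: F1=0 F2=0 -> F1&~F2 -> 0
  row 5 [0101]: F1=1 F2=0 -> F1&~F2 -> 1
  row 6 [0110]: F1=0 F2=0 -> F1&~F2 -> 0
  row 7 [0111]: F1=1 F2=0 -> F1&~F2 -> 1
  row 8 [1000]: F1=0 F2=0 -> F1&~F2 -> 0
  row 9 [1001]: F1=1 F2=0 -> F1&~F2 -> 1
  row 10 [1010]: F1=1 F2=0 -> F1&~F2 -> 1
  row 11 [1011]: F1=1 F2=0 -> F1&~F2 -> 1
  row 12 [1100]: F1=0 F2=0 -> F1&~F2 -> 0
  row 13 [1101]: F1=1 F2=0 -> F1&~F2 -> 1
  row 14 [1110]: F1=1 F2=0 -> F1&~F2 -> 1
  row 15 [1111]: F1=1 F2=0 -> F1&~F2 -> 1
Full result column, 4 rows per line (u,v fixed per line; w,z runs 00..11 left to right):
  rows 0-3 [u,v=00]: 0101  = hex 5
  rows 4-7 [u,v=01]: 0101  = hex 5
  rows 8-11 [u,v=10]: 0111  = hex 7
  rows 12-15 [u,v=11]: 0111  = hex 7
Counterexample vector (row 0 .. row 15) = 0101010101110111
Output column grouped in 4s = 0101 0101 0111 0111 = 0x5577
Convert to decimal digit by digit (value = value*16 + digit):
  5 -> 5
  5*16 + 5 = 85
  85*16 + 7 = 1367
  1367*16 + 7 = 21879
Decimal = 21879

21879


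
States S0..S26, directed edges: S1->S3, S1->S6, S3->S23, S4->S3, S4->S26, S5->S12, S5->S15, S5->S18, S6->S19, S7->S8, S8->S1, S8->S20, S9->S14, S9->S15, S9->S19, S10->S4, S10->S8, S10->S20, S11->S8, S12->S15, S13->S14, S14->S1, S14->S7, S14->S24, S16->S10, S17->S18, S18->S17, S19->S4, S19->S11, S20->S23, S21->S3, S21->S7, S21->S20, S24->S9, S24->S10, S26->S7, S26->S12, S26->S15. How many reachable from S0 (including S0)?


BFS from S0:
  layer 0: {S0}
Reachable set: {S0}
Count = 1

1


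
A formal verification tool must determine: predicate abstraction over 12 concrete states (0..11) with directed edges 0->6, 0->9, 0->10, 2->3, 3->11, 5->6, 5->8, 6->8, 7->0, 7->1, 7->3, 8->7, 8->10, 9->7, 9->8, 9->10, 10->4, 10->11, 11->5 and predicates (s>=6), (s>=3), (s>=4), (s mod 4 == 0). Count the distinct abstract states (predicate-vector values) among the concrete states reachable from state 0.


BFS from 0:
Concrete reachable: {0, 1, 3, 4, 5, 6, 7, 8, 9, 10, 11}
Abstract via predicates (s>=6), (s>=3), (s>=4), (s mod 4 == 0):
  (0,0,0,0) <- {1}
  (0,0,0,1) <- {0}
  (0,1,0,0) <- {3}
  (0,1,1,0) <- {5}
  (0,1,1,1) <- {4}
  (1,1,1,0) <- {6, 7, 9, 10, 11}
  (1,1,1,1) <- {8}
Distinct abstract states = 7

7


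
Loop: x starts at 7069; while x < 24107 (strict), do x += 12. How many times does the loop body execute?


Step 1: x goes from 7069 toward 24107 by 12; the body runs while x<24107, so iterations = ceil((bound-start)/step)
Step 2: Distance=17038
Step 3: ceil(17038/12)=1420

1420


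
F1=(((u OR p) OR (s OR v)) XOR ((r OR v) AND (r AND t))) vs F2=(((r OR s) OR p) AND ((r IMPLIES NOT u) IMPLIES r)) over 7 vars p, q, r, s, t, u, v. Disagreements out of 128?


F1 = (((u OR p) OR (s OR v)) XOR ((r OR v) AND (r AND t)))
F2 = (((r OR s) OR p) AND ((r IMPLIES NOT u) IMPLIES r))
Evaluate both on each of 128 rows (bits = p,q,r,s,t,u,v):
  row 0 [0000000]: F1=0 F2=0 -> 0
  row 1 [0000001]: F1=1 F2=0 (differ) -> 1
  row 2 [0000010]: F1=1 F2=0 (differ) -> 1
  row 3 [0000011]: F1=1 F2=0 (differ) -> 1
  row 4 [0000100]: F1=0 F2=0 -> 0
  (every remaining row is evaluated the same way; all 128 results are listed next)
Full result column, 8 rows per line (p,q,r,s fixed per line; t,u,v runs 000..111 left to right):
  rows 0-7 [p,q,r,s=0000]: 01110111  (ones: 6)
  rows 8-15 [p,q,r,s=0001]: 11111111  (ones: 8)
  rows 16-23 [p,q,r,s=0010]: 10000111  (ones: 4)
  rows 24-31 [p,q,r,s=0011]: 00001111  (ones: 4)
  rows 32-39 [p,q,r,s=0100]: 01110111  (ones: 6)
  rows 40-47 [p,q,r,s=0101]: 11111111  (ones: 8)
  rows 48-55 [p,q,r,s=0110]: 10000111  (ones: 4)
  rows 56-63 [p,q,r,s=0111]: 00001111  (ones: 4)
  rows 64-71 [p,q,r,s=1000]: 11111111  (ones: 8)
  rows 72-79 [p,q,r,s=1001]: 11111111  (ones: 8)
  rows 80-87 [p,q,r,s=1010]: 00001111  (ones: 4)
  rows 88-95 [p,q,r,s=1011]: 00001111  (ones: 4)
  rows 96-103 [p,q,r,s=1100]: 11111111  (ones: 8)
  rows 104-111 [p,q,r,s=1101]: 11111111  (ones: 8)
  rows 112-119 [p,q,r,s=1110]: 00001111  (ones: 4)
  rows 120-127 [p,q,r,s=1111]: 00001111  (ones: 4)
Disagreements = 6+8+4+4+6+8+4+4+8+8+4+4+8+8+4+4 = 92

92


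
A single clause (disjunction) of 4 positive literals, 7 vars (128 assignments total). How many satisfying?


Step 1: Total=2^7=128
Step 2: Unsat when all 4 false: 2^3=8
Step 3: Sat=128-8=120

120


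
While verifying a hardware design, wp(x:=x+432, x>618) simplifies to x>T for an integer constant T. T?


Formula: wp(x:=E, P) = P[E/x] (substitute E for x in postcondition)
Step 1: Postcondition: x>618
Step 2: Substitute x+432 for x: x+432>618
Step 3: Solve for x: x > 618-432 = 186

186


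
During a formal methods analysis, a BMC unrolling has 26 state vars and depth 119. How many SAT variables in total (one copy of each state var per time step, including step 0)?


BMC unrolls to depth k, creating one copy of each state var for steps 0..k.
Step count = 119 + 1 = 120 (steps 0 through 119)
Vars per step = 26
Total = 26 * 120 = 3120

3120


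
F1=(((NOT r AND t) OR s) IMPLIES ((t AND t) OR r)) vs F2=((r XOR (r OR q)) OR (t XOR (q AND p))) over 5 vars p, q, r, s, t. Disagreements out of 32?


F1 = (((NOT r AND t) OR s) IMPLIES ((t AND t) OR r))
F2 = ((r XOR (r OR q)) OR (t XOR (q AND p)))
Evaluate both on each of 32 rows (bits = p,q,r,s,t):
  row 0 [00000]: F1=1 F2=0 (differ) -> 1
  row 1 [00001]: F1=1 F2=1 -> 0
  row 2 [00010]: F1=0 F2=0 -> 0
  row 3 [00011]: F1=1 F2=1 -> 0
  row 4 [00100]: F1=1 F2=0 (differ) -> 1
  row 5 [00101]: F1=1 F2=1 -> 0
  row 6 [00110]: F1=1 F2=0 (differ) -> 1
  row 7 [00111]: F1=1 F2=1 -> 0
  row 8 [01000]: F1=1 F2=1 -> 0
  row 9 [01001]: F1=1 F2=1 -> 0
  row 10 [01010]: F1=0 F2=1 (differ) -> 1
  row 11 [01011]: F1=1 F2=1 -> 0
  row 12 [01100]: F1=1 F2=0 (differ) -> 1
  row 13 [01101]: F1=1 F2=1 -> 0
  row 14 [01110]: F1=1 F2=0 (differ) -> 1
  row 15 [01111]: F1=1 F2=1 -> 0
  row 16 [10000]: F1=1 F2=0 (differ) -> 1
  row 17 [10001]: F1=1 F2=1 -> 0
  row 18 [10010]: F1=0 F2=0 -> 0
  row 19 [10011]: F1=1 F2=1 -> 0
  row 20 [10100]: F1=1 F2=0 (differ) -> 1
  row 21 [10101]: F1=1 F2=1 -> 0
  row 22 [10110]: F1=1 F2=0 (differ) -> 1
  row 23 [10111]: F1=1 F2=1 -> 0
  row 24 [11000]: F1=1 F2=1 -> 0
  row 25 [11001]: F1=1 F2=1 -> 0
  row 26 [11010]: F1=0 F2=1 (differ) -> 1
  row 27 [11011]: F1=1 F2=1 -> 0
  row 28 [11100]: F1=1 F2=1 -> 0
  row 29 [11101]: F1=1 F2=0 (differ) -> 1
  row 30 [11110]: F1=1 F2=1 -> 0
  row 31 [11111]: F1=1 F2=0 (differ) -> 1
Full result column, 8 rows per line (p,q fixed per line; r,s,t runs 000..111 left to right):
  rows 0-7 [p,q=00]: 10001010  (ones: 3)
  rows 8-15 [p,q=01]: 00101010  (ones: 3)
  rows 16-23 [p,q=10]: 10001010  (ones: 3)
  rows 24-31 [p,q=11]: 00100101  (ones: 3)
Disagreements = 3+3+3+3 = 12

12


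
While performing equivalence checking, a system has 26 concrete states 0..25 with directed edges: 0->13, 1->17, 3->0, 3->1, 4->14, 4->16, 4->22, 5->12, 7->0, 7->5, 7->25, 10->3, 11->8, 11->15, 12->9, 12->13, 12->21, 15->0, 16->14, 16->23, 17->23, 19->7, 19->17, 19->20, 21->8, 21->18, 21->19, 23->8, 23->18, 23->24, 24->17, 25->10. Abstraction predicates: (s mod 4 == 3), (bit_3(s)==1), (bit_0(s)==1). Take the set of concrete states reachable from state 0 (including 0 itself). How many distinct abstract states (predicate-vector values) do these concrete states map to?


BFS from 0:
Concrete reachable: {0, 13}
Abstract via predicates (s mod 4 == 3), (bit_3(s)==1), (bit_0(s)==1):
  (0,0,0) <- {0}
  (0,1,1) <- {13}
Distinct abstract states = 2

2


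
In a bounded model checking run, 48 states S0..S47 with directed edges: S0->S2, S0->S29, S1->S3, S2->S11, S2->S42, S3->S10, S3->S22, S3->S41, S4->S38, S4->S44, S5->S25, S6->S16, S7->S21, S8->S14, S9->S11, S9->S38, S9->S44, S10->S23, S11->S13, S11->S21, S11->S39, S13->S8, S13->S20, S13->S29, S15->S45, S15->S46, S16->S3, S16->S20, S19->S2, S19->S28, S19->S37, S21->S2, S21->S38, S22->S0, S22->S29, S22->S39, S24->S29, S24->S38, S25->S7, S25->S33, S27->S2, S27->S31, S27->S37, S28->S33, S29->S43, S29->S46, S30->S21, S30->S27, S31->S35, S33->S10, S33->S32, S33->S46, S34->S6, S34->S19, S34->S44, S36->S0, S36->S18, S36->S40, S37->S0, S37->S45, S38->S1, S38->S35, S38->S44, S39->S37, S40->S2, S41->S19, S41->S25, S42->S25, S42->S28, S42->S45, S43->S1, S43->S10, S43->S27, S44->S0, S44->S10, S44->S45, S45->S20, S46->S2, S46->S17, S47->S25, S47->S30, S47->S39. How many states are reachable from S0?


BFS from S0:
  layer 0: {S0}
  layer 1: {S2, S29}
  layer 2: {S11, S42, S43, S46}
  layer 3: {S1, S10, S13, S17, S21, S25, S27, S28, S39, S45}
  layer 4: {S3, S7, S8, S20, S23, S31, S33, S37, S38}
  layer 5: {S14, S22, S32, S35, S41, S44}
  layer 6: {S19}
Reachable set: {S0, S1, S2, S3, S7, S8, S10, S11, S13, S14, S17, S19, S20, S21, S22, S23, S25, S27, S28, S29, S31, S32, S33, S35, S37, S38, S39, S41, S42, S43, S44, S45, S46}
Count = 33

33


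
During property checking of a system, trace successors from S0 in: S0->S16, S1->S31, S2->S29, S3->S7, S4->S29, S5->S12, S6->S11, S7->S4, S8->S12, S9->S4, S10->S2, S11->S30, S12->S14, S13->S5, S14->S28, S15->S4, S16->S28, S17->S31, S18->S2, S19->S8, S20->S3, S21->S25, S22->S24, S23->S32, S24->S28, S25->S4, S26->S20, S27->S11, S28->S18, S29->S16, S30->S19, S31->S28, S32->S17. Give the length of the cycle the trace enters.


Trace from S0 until a state repeats:
  S0 -> S16 -> S28 -> S18 -> S2 -> S29 -> S16
S16 first seen at step 1, revisited at step 6.
Cycle length = 6 - 1 = 5

5


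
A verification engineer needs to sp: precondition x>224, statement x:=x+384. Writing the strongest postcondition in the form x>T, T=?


Formula: sp(P, x:=E) = exists old_x. (x = E[old_x/x]) AND P[old_x/x] (old_x is the value of x before the assignment; eliminate old_x by solving x = E[old_x/x] for old_x)
Step 1: Precondition P: x>224, i.e. old_x > 224
Step 2: Assignment gives x = old_x + 384, so old_x = x - 384
Step 3: Substitute into P: x - 384 > 224
Step 4: Simplify: x > 224+384 = 608

608


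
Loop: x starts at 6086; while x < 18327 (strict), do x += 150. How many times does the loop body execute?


Step 1: x goes from 6086 toward 18327 by 150; the body runs while x<18327, so iterations = ceil((bound-start)/step)
Step 2: Distance=12241
Step 3: ceil(12241/150)=82

82


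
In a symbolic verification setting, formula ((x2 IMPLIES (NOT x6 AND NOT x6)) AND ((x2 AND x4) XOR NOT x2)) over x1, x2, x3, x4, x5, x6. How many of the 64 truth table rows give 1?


Formula: ((x2 IMPLIES (NOT x6 AND NOT x6)) AND ((x2 AND x4) XOR NOT x2)) over 6 vars (64 rows)
Evaluate each row (x1, x2, x3, x4, x5, x6 as bits, MSB first):
  row 0 [000000]: ((0 IMPLIES (NOT 0 AND NOT 0)) AND ((0 AND 0) XOR NOT 0)) -> 1
  row 1 [000001]: ((0 IMPLIES (NOT 1 AND NOT 1)) AND ((0 AND 0) XOR NOT 0)) -> 1
  row 2 [000010]: ((0 IMPLIES (NOT 0 AND NOT 0)) AND ((0 AND 0) XOR NOT 0)) -> 1
  row 3 [000011]: ((0 IMPLIES (NOT 1 AND NOT 1)) AND ((0 AND 0) XOR NOT 0)) -> 1
  row 4 [000100]: ((0 IMPLIES (NOT 0 AND NOT 0)) AND ((0 AND 1) XOR NOT 0)) -> 1
  (every remaining row is evaluated the same way; all 64 results are listed next)
Full result column, 8 rows per line (x1,x2,x3 fixed per line; x4,x5,x6 runs 000..111 left to right):
  rows 0-7 [x1,x2,x3=000]: 11111111  (ones: 8)
  rows 8-15 [x1,x2,x3=001]: 11111111  (ones: 8)
  rows 16-23 [x1,x2,x3=010]: 00001010  (ones: 2)
  rows 24-31 [x1,x2,x3=011]: 00001010  (ones: 2)
  rows 32-39 [x1,x2,x3=100]: 11111111  (ones: 8)
  rows 40-47 [x1,x2,x3=101]: 11111111  (ones: 8)
  rows 48-55 [x1,x2,x3=110]: 00001010  (ones: 2)
  rows 56-63 [x1,x2,x3=111]: 00001010  (ones: 2)
Count of 1-rows = 8+8+2+2+8+8+2+2 = 40

40


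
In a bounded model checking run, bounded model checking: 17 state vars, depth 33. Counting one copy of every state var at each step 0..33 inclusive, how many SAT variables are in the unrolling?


BMC unrolls to depth k, creating one copy of each state var for steps 0..k.
Step count = 33 + 1 = 34 (steps 0 through 33)
Vars per step = 17
Total = 17 * 34 = 578

578


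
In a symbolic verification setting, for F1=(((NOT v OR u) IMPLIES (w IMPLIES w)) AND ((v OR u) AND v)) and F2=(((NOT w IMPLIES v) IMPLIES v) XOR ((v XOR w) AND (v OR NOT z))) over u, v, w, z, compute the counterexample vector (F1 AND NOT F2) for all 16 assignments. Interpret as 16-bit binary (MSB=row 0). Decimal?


F1 = (((NOT v OR u) IMPLIES (w IMPLIES w)) AND ((v OR u) AND v))
F2 = (((NOT w IMPLIES v) IMPLIES v) XOR ((v XOR w) AND (v OR NOT z)))
Counterexample to F1=>F2 is where F1=1 and F2=0.
Evaluate each row (bits = u,v,w,z, MSB first):
  row 0 [0000]: F1=0 F2=1 -> F1&~F2 -> 0
  row 1 [0001]: F1=0 F2=1 -> F1&~F2 -> 0
  row 2 [0010]: F1=0 F2=1 -> F1&~F2 -> 0
  row 3 [0011]: F1=0 F2=0 -> F1&~F2 -> 0
  row 4 [0100]: F1=1 F2=0 -> F1&~F2 -> 1
  row 5 [0101]: F1=1 F2=0 -> F1&~F2 -> 1
  row 6 [0110]: F1=1 F2=1 -> F1&~F2 -> 0
  row 7 [0111]: F1=1 F2=1 -> F1&~F2 -> 0
  row 8 [1000]: F1=0 F2=1 -> F1&~F2 -> 0
  row 9 [1001]: F1=0 F2=1 -> F1&~F2 -> 0
  row 10 [1010]: F1=0 F2=1 -> F1&~F2 -> 0
  row 11 [1011]: F1=0 F2=0 -> F1&~F2 -> 0
  row 12 [1100]: F1=1 F2=0 -> F1&~F2 -> 1
  row 13 [1101]: F1=1 F2=0 -> F1&~F2 -> 1
  row 14 [1110]: F1=1 F2=1 -> F1&~F2 -> 0
  row 15 [1111]: F1=1 F2=1 -> F1&~F2 -> 0
Full result column, 4 rows per line (u,v fixed per line; w,z runs 00..11 left to right):
  rows 0-3 [u,v=00]: 0000  = hex 0
  rows 4-7 [u,v=01]: 1100  = hex C
  rows 8-11 [u,v=10]: 0000  = hex 0
  rows 12-15 [u,v=11]: 1100  = hex C
Counterexample vector (row 0 .. row 15) = 0000110000001100
Output column grouped in 4s = 0000 1100 0000 1100 = 0x0C0C
Convert to decimal digit by digit (value = value*16 + digit):
  0 -> 0
  0*16 + 12 (C) = 12
  12*16 + 0 = 192
  192*16 + 12 (C) = 3084
Decimal = 3084

3084


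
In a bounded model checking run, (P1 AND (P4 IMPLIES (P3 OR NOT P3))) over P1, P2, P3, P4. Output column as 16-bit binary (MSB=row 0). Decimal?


Formula: (P1 AND (P4 IMPLIES (P3 OR NOT P3))) over P1, P2, P3, P4 (16 rows)
Evaluate each row (bits = P1,P2,P3,P4, MSB first):
  row 0 [0000]: (0 AND (0 IMPLIES (0 OR NOT 0))) -> 0
  row 1 [0001]: (0 AND (1 IMPLIES (0 OR NOT 0))) -> 0
  row 2 [0010]: (0 AND (0 IMPLIES (1 OR NOT 1))) -> 0
  row 3 [0011]: (0 AND (1 IMPLIES (1 OR NOT 1))) -> 0
  row 4 [0100]: (0 AND (0 IMPLIES (0 OR NOT 0))) -> 0
  row 5 [0101]: (0 AND (1 IMPLIES (0 OR NOT 0))) -> 0
  row 6 [0110]: (0 AND (0 IMPLIES (1 OR NOT 1))) -> 0
  row 7 [0111]: (0 AND (1 IMPLIES (1 OR NOT 1))) -> 0
  row 8 [1000]: (1 AND (0 IMPLIES (0 OR NOT 0))) -> 1
  row 9 [1001]: (1 AND (1 IMPLIES (0 OR NOT 0))) -> 1
  row 10 [1010]: (1 AND (0 IMPLIES (1 OR NOT 1))) -> 1
  row 11 [1011]: (1 AND (1 IMPLIES (1 OR NOT 1))) -> 1
  row 12 [1100]: (1 AND (0 IMPLIES (0 OR NOT 0))) -> 1
  row 13 [1101]: (1 AND (1 IMPLIES (0 OR NOT 0))) -> 1
  row 14 [1110]: (1 AND (0 IMPLIES (1 OR NOT 1))) -> 1
  row 15 [1111]: (1 AND (1 IMPLIES (1 OR NOT 1))) -> 1
Full result column, 4 rows per line (P1,P2 fixed per line; P3,P4 runs 00..11 left to right):
  rows 0-3 [P1,P2=00]: 0000  = hex 0
  rows 4-7 [P1,P2=01]: 0000  = hex 0
  rows 8-11 [P1,P2=10]: 1111  = hex F
  rows 12-15 [P1,P2=11]: 1111  = hex F
Output column (row 0 .. row 15) = 0000000011111111
Output column grouped in 4s = 0000 0000 1111 1111 = 0x00FF
Convert to decimal digit by digit (value = value*16 + digit):
  0 -> 0
  0*16 + 0 = 0
  0*16 + 15 (F) = 15
  15*16 + 15 (F) = 255
Decimal = 255

255


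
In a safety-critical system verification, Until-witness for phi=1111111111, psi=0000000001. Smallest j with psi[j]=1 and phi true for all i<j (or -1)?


(phi U psi) at 0: need smallest j with psi[j]=1 and phi[i]=1 for all i in [0,j).
Scan from step 0:
  step 0: phi=1, psi=0 -> continue
  step 1: phi=1, psi=0 -> continue
  step 2: phi=1, psi=0 -> continue
  step 3: phi=1, psi=0 -> continue
  step 9: psi=1 and phi held for [0,9) -> witness found
Witness step = 9

9


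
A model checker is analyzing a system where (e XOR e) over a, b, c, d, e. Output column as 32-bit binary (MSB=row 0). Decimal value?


Formula: (e XOR e) over a, b, c, d, e (32 rows)
Evaluate each row (bits = a,b,c,d,e, MSB first):
  row 0 [00000]: (0 XOR 0) -> 0
  row 1 [00001]: (1 XOR 1) -> 0
  row 2 [00010]: (0 XOR 0) -> 0
  row 3 [00011]: (1 XOR 1) -> 0
  row 4 [00100]: (0 XOR 0) -> 0
  row 5 [00101]: (1 XOR 1) -> 0
  row 6 [00110]: (0 XOR 0) -> 0
  row 7 [00111]: (1 XOR 1) -> 0
  row 8 [01000]: (0 XOR 0) -> 0
  row 9 [01001]: (1 XOR 1) -> 0
  row 10 [01010]: (0 XOR 0) -> 0
  row 11 [01011]: (1 XOR 1) -> 0
  row 12 [01100]: (0 XOR 0) -> 0
  row 13 [01101]: (1 XOR 1) -> 0
  row 14 [01110]: (0 XOR 0) -> 0
  row 15 [01111]: (1 XOR 1) -> 0
  row 16 [10000]: (0 XOR 0) -> 0
  row 17 [10001]: (1 XOR 1) -> 0
  row 18 [10010]: (0 XOR 0) -> 0
  row 19 [10011]: (1 XOR 1) -> 0
  row 20 [10100]: (0 XOR 0) -> 0
  row 21 [10101]: (1 XOR 1) -> 0
  row 22 [10110]: (0 XOR 0) -> 0
  row 23 [10111]: (1 XOR 1) -> 0
  row 24 [11000]: (0 XOR 0) -> 0
  row 25 [11001]: (1 XOR 1) -> 0
  row 26 [11010]: (0 XOR 0) -> 0
  row 27 [11011]: (1 XOR 1) -> 0
  row 28 [11100]: (0 XOR 0) -> 0
  row 29 [11101]: (1 XOR 1) -> 0
  row 30 [11110]: (0 XOR 0) -> 0
  row 31 [11111]: (1 XOR 1) -> 0
Full result column, 4 rows per line (a,b,c fixed per line; d,e runs 00..11 left to right):
  rows 0-3 [a,b,c=000]: 0000  = hex 0
  rows 4-7 [a,b,c=001]: 0000  = hex 0
  rows 8-11 [a,b,c=010]: 0000  = hex 0
  rows 12-15 [a,b,c=011]: 0000  = hex 0
  rows 16-19 [a,b,c=100]: 0000  = hex 0
  rows 20-23 [a,b,c=101]: 0000  = hex 0
  rows 24-27 [a,b,c=110]: 0000  = hex 0
  rows 28-31 [a,b,c=111]: 0000  = hex 0
Output column (row 0 .. row 31) = 00000000000000000000000000000000
Output column grouped in 4s = 0000 0000 0000 0000 0000 0000 0000 0000 = 0x00000000
Convert to decimal digit by digit (value = value*16 + digit):
  0 -> 0
  0*16 + 0 = 0
  0*16 + 0 = 0
  0*16 + 0 = 0
  0*16 + 0 = 0
  0*16 + 0 = 0
  0*16 + 0 = 0
  0*16 + 0 = 0
Decimal = 0

0


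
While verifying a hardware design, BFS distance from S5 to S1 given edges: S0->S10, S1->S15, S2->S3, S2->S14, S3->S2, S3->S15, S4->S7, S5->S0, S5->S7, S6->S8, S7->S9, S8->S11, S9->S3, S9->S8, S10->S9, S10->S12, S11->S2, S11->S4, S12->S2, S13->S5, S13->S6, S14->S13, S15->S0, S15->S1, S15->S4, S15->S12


BFS layer-by-layer from S5:
  dist 0: {S5}
  dist 1: {S0, S7}
  dist 2: {S9, S10}
  dist 3: {S3, S8, S12}
  dist 4: {S2, S11, S15}
  dist 5: {S1, S4, S14}
  -> S1 reached at distance 5
Shortest path length = 5

5


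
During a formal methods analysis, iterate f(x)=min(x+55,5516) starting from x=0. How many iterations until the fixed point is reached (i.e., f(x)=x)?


Step 1: x=0, cap=5516, increment=55
Step 2: x grows by 55 each step until capped at 5516; fixed point is x=5516
Step 3: iterations = ceil(5516/55) = 101

101


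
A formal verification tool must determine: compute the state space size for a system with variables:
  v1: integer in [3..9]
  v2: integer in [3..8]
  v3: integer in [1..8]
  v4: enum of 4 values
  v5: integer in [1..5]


State space = product of domain sizes of all variables.
Domain sizes:
  v1 (integer in [3..9]): 7
  v2 (integer in [3..8]): 6
  v3 (integer in [1..8]): 8
  v4 (enum of 4 values): 4
  v5 (integer in [1..5]): 5
Product = 7 * 6 * 8 * 4 * 5 = 6720

6720


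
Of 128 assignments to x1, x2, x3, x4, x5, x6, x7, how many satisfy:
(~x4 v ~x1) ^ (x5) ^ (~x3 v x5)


CNF with 3 clauses over 7 vars (128 assignments).
An assignment satisfies CNF iff every clause has >=1 true literal.
Check each row (bits = x1,x2,x3,x4,x5,x6,x7; clause T/F shown):
  row 0 [0000000]: clauses=TFT -> 0
  row 1 [0000001]: clauses=TFT -> 0
  row 2 [0000010]: clauses=TFT -> 0
  row 3 [0000011]: clauses=TFT -> 0
  row 4 [0000100]: clauses=TTT -> 1
  (every remaining row is evaluated the same way; all 128 results are listed next)
Full result column, 8 rows per line (x1,x2,x3,x4 fixed per line; x5,x6,x7 runs 000..111 left to right):
  rows 0-7 [x1,x2,x3,x4=0000]: 00001111  (ones: 4)
  rows 8-15 [x1,x2,x3,x4=0001]: 00001111  (ones: 4)
  rows 16-23 [x1,x2,x3,x4=0010]: 00001111  (ones: 4)
  rows 24-31 [x1,x2,x3,x4=0011]: 00001111  (ones: 4)
  rows 32-39 [x1,x2,x3,x4=0100]: 00001111  (ones: 4)
  rows 40-47 [x1,x2,x3,x4=0101]: 00001111  (ones: 4)
  rows 48-55 [x1,x2,x3,x4=0110]: 00001111  (ones: 4)
  rows 56-63 [x1,x2,x3,x4=0111]: 00001111  (ones: 4)
  rows 64-71 [x1,x2,x3,x4=1000]: 00001111  (ones: 4)
  rows 72-79 [x1,x2,x3,x4=1001]: 00000000  (ones: 0)
  rows 80-87 [x1,x2,x3,x4=1010]: 00001111  (ones: 4)
  rows 88-95 [x1,x2,x3,x4=1011]: 00000000  (ones: 0)
  rows 96-103 [x1,x2,x3,x4=1100]: 00001111  (ones: 4)
  rows 104-111 [x1,x2,x3,x4=1101]: 00000000  (ones: 0)
  rows 112-119 [x1,x2,x3,x4=1110]: 00001111  (ones: 4)
  rows 120-127 [x1,x2,x3,x4=1111]: 00000000  (ones: 0)
Satisfying assignments = 4+4+4+4+4+4+4+4+4+0+4+0+4+0+4+0 = 48

48


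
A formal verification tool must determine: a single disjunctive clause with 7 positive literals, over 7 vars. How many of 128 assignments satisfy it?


Step 1: Total=2^7=128
Step 2: Unsat when all 7 false: 2^0=1
Step 3: Sat=128-1=127

127


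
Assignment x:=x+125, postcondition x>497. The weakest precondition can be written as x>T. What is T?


Formula: wp(x:=E, P) = P[E/x] (substitute E for x in postcondition)
Step 1: Postcondition: x>497
Step 2: Substitute x+125 for x: x+125>497
Step 3: Solve for x: x > 497-125 = 372

372


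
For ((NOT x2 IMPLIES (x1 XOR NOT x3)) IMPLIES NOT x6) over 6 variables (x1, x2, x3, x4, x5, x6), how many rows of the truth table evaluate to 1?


Formula: ((NOT x2 IMPLIES (x1 XOR NOT x3)) IMPLIES NOT x6) over 6 vars (64 rows)
Evaluate each row (x1, x2, x3, x4, x5, x6 as bits, MSB first):
  row 0 [000000]: ((NOT 0 IMPLIES (0 XOR NOT 0)) IMPLIES NOT 0) -> 1
  row 1 [000001]: ((NOT 0 IMPLIES (0 XOR NOT 0)) IMPLIES NOT 1) -> 0
  row 2 [000010]: ((NOT 0 IMPLIES (0 XOR NOT 0)) IMPLIES NOT 0) -> 1
  row 3 [000011]: ((NOT 0 IMPLIES (0 XOR NOT 0)) IMPLIES NOT 1) -> 0
  row 4 [000100]: ((NOT 0 IMPLIES (0 XOR NOT 0)) IMPLIES NOT 0) -> 1
  (every remaining row is evaluated the same way; all 64 results are listed next)
Full result column, 8 rows per line (x1,x2,x3 fixed per line; x4,x5,x6 runs 000..111 left to right):
  rows 0-7 [x1,x2,x3=000]: 10101010  (ones: 4)
  rows 8-15 [x1,x2,x3=001]: 11111111  (ones: 8)
  rows 16-23 [x1,x2,x3=010]: 10101010  (ones: 4)
  rows 24-31 [x1,x2,x3=011]: 10101010  (ones: 4)
  rows 32-39 [x1,x2,x3=100]: 11111111  (ones: 8)
  rows 40-47 [x1,x2,x3=101]: 10101010  (ones: 4)
  rows 48-55 [x1,x2,x3=110]: 10101010  (ones: 4)
  rows 56-63 [x1,x2,x3=111]: 10101010  (ones: 4)
Count of 1-rows = 4+8+4+4+8+4+4+4 = 40

40


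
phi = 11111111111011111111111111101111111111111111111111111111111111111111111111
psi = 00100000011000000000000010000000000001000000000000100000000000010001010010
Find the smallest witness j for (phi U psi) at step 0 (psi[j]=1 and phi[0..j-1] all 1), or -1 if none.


(phi U psi) at 0: need smallest j with psi[j]=1 and phi[i]=1 for all i in [0,j).
Scan from step 0:
  step 0: phi=1, psi=0 -> continue
  step 1: phi=1, psi=0 -> continue
  step 2: psi=1 and phi held for [0,2) -> witness found
Witness step = 2

2


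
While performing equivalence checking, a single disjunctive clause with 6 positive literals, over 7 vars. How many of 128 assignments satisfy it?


Step 1: Total=2^7=128
Step 2: Unsat when all 6 false: 2^1=2
Step 3: Sat=128-2=126

126


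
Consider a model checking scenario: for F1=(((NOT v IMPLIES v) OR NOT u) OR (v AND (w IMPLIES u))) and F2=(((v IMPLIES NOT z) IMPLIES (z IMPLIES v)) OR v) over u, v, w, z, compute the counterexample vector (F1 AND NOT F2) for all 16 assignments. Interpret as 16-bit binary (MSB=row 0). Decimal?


F1 = (((NOT v IMPLIES v) OR NOT u) OR (v AND (w IMPLIES u)))
F2 = (((v IMPLIES NOT z) IMPLIES (z IMPLIES v)) OR v)
Counterexample to F1=>F2 is where F1=1 and F2=0.
Evaluate each row (bits = u,v,w,z, MSB first):
  row 0 [0000]: F1=1 F2=1 -> F1&~F2 -> 0
  row 1 [0001]: F1=1 F2=0 -> F1&~F2 -> 1
  row 2 [0010]: F1=1 F2=1 -> F1&~F2 -> 0
  row 3 [0011]: F1=1 F2=0 -> F1&~F2 -> 1
  row 4 [0100]: F1=1 F2=1 -> F1&~F2 -> 0
  row 5 [0101]: F1=1 F2=1 -> F1&~F2 -> 0
  row 6 [0110]: F1=1 F2=1 -> F1&~F2 -> 0
  row 7 [0111]: F1=1 F2=1 -> F1&~F2 -> 0
  row 8 [1000]: F1=0 F2=1 -> F1&~F2 -> 0
  row 9 [1001]: F1=0 F2=0 -> F1&~F2 -> 0
  row 10 [1010]: F1=0 F2=1 -> F1&~F2 -> 0
  row 11 [1011]: F1=0 F2=0 -> F1&~F2 -> 0
  row 12 [1100]: F1=1 F2=1 -> F1&~F2 -> 0
  row 13 [1101]: F1=1 F2=1 -> F1&~F2 -> 0
  row 14 [1110]: F1=1 F2=1 -> F1&~F2 -> 0
  row 15 [1111]: F1=1 F2=1 -> F1&~F2 -> 0
Full result column, 4 rows per line (u,v fixed per line; w,z runs 00..11 left to right):
  rows 0-3 [u,v=00]: 0101  = hex 5
  rows 4-7 [u,v=01]: 0000  = hex 0
  rows 8-11 [u,v=10]: 0000  = hex 0
  rows 12-15 [u,v=11]: 0000  = hex 0
Counterexample vector (row 0 .. row 15) = 0101000000000000
Output column grouped in 4s = 0101 0000 0000 0000 = 0x5000
Convert to decimal digit by digit (value = value*16 + digit):
  5 -> 5
  5*16 + 0 = 80
  80*16 + 0 = 1280
  1280*16 + 0 = 20480
Decimal = 20480

20480


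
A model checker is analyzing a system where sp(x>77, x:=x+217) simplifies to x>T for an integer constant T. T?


Formula: sp(P, x:=E) = exists old_x. (x = E[old_x/x]) AND P[old_x/x] (old_x is the value of x before the assignment; eliminate old_x by solving x = E[old_x/x] for old_x)
Step 1: Precondition P: x>77, i.e. old_x > 77
Step 2: Assignment gives x = old_x + 217, so old_x = x - 217
Step 3: Substitute into P: x - 217 > 77
Step 4: Simplify: x > 77+217 = 294

294


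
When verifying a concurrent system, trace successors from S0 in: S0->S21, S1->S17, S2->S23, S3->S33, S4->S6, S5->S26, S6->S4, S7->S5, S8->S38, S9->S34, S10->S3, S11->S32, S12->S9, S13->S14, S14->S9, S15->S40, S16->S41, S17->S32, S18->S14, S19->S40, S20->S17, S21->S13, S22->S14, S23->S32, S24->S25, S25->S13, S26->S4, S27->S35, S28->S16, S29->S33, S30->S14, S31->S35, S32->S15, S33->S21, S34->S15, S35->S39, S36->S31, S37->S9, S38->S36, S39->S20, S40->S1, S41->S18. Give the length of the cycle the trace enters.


Trace from S0 until a state repeats:
  S0 -> S21 -> S13 -> S14 -> S9 -> S34 -> S15 -> S40 -> S1 -> S17 -> S32 -> S15
S15 first seen at step 6, revisited at step 11.
Cycle length = 11 - 6 = 5

5


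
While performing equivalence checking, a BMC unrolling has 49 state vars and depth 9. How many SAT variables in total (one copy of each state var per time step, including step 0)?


BMC unrolls to depth k, creating one copy of each state var for steps 0..k.
Step count = 9 + 1 = 10 (steps 0 through 9)
Vars per step = 49
Total = 49 * 10 = 490

490


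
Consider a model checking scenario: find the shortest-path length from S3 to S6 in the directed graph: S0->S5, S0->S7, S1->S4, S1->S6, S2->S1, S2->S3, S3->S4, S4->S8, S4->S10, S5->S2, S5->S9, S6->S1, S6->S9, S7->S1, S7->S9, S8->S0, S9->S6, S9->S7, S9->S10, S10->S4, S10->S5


BFS layer-by-layer from S3:
  dist 0: {S3}
  dist 1: {S4}
  dist 2: {S8, S10}
  dist 3: {S0, S5}
  dist 4: {S2, S7, S9}
  dist 5: {S1, S6}
  -> S6 reached at distance 5
Shortest path length = 5

5


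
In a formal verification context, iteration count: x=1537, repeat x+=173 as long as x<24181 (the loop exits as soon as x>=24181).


Step 1: x goes from 1537 toward 24181 by 173; the body runs while x<24181, so iterations = ceil((bound-start)/step)
Step 2: Distance=22644
Step 3: ceil(22644/173)=131

131


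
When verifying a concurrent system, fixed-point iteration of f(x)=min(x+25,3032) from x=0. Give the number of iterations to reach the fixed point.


Step 1: x=0, cap=3032, increment=25
Step 2: x grows by 25 each step until capped at 3032; fixed point is x=3032
Step 3: iterations = ceil(3032/25) = 122

122


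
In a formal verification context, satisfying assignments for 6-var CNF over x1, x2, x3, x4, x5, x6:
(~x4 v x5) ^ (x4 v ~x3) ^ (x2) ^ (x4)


CNF with 4 clauses over 6 vars (64 assignments).
An assignment satisfies CNF iff every clause has >=1 true literal.
Check each row (bits = x1,x2,x3,x4,x5,x6; clause T/F shown):
  row 0 [000000]: clauses=TTFF -> 0
  row 1 [000001]: clauses=TTFF -> 0
  row 2 [000010]: clauses=TTFF -> 0
  row 3 [000011]: clauses=TTFF -> 0
  row 4 [000100]: clauses=FTFT -> 0
  (every remaining row is evaluated the same way; all 64 results are listed next)
Full result column, 8 rows per line (x1,x2,x3 fixed per line; x4,x5,x6 runs 000..111 left to right):
  rows 0-7 [x1,x2,x3=000]: 00000000  (ones: 0)
  rows 8-15 [x1,x2,x3=001]: 00000000  (ones: 0)
  rows 16-23 [x1,x2,x3=010]: 00000011  (ones: 2)
  rows 24-31 [x1,x2,x3=011]: 00000011  (ones: 2)
  rows 32-39 [x1,x2,x3=100]: 00000000  (ones: 0)
  rows 40-47 [x1,x2,x3=101]: 00000000  (ones: 0)
  rows 48-55 [x1,x2,x3=110]: 00000011  (ones: 2)
  rows 56-63 [x1,x2,x3=111]: 00000011  (ones: 2)
Satisfying assignments = 0+0+2+2+0+0+2+2 = 8

8


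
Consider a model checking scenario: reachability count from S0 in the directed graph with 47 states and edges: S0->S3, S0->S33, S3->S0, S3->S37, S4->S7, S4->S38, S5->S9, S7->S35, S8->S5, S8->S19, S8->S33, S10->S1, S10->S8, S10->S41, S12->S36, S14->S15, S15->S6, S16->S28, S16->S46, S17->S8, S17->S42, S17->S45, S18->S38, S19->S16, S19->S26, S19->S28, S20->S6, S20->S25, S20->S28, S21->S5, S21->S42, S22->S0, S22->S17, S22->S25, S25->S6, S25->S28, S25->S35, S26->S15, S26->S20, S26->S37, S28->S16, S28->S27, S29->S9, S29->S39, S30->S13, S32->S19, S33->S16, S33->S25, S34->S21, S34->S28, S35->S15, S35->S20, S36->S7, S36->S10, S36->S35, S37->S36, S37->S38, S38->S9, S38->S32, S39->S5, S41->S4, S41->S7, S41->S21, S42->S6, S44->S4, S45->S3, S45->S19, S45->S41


BFS from S0:
  layer 0: {S0}
  layer 1: {S3, S33}
  layer 2: {S16, S25, S37}
  layer 3: {S6, S28, S35, S36, S38, S46}
  layer 4: {S7, S9, S10, S15, S20, S27, S32}
  layer 5: {S1, S8, S19, S41}
  layer 6: {S4, S5, S21, S26}
  layer 7: {S42}
Reachable set: {S0, S1, S3, S4, S5, S6, S7, S8, S9, S10, S15, S16, S19, S20, S21, S25, S26, S27, S28, S32, S33, S35, S36, S37, S38, S41, S42, S46}
Count = 28

28


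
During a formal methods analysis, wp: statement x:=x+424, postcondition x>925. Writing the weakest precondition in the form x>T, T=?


Formula: wp(x:=E, P) = P[E/x] (substitute E for x in postcondition)
Step 1: Postcondition: x>925
Step 2: Substitute x+424 for x: x+424>925
Step 3: Solve for x: x > 925-424 = 501

501


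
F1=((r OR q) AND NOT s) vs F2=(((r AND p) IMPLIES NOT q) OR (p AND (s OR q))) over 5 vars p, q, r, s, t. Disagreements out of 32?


F1 = ((r OR q) AND NOT s)
F2 = (((r AND p) IMPLIES NOT q) OR (p AND (s OR q)))
Evaluate both on each of 32 rows (bits = p,q,r,s,t):
  row 0 [00000]: F1=0 F2=1 (differ) -> 1
  row 1 [00001]: F1=0 F2=1 (differ) -> 1
  row 2 [00010]: F1=0 F2=1 (differ) -> 1
  row 3 [00011]: F1=0 F2=1 (differ) -> 1
  row 4 [00100]: F1=1 F2=1 -> 0
  row 5 [00101]: F1=1 F2=1 -> 0
  row 6 [00110]: F1=0 F2=1 (differ) -> 1
  row 7 [00111]: F1=0 F2=1 (differ) -> 1
  row 8 [01000]: F1=1 F2=1 -> 0
  row 9 [01001]: F1=1 F2=1 -> 0
  row 10 [01010]: F1=0 F2=1 (differ) -> 1
  row 11 [01011]: F1=0 F2=1 (differ) -> 1
  row 12 [01100]: F1=1 F2=1 -> 0
  row 13 [01101]: F1=1 F2=1 -> 0
  row 14 [01110]: F1=0 F2=1 (differ) -> 1
  row 15 [01111]: F1=0 F2=1 (differ) -> 1
  row 16 [10000]: F1=0 F2=1 (differ) -> 1
  row 17 [10001]: F1=0 F2=1 (differ) -> 1
  row 18 [10010]: F1=0 F2=1 (differ) -> 1
  row 19 [10011]: F1=0 F2=1 (differ) -> 1
  row 20 [10100]: F1=1 F2=1 -> 0
  row 21 [10101]: F1=1 F2=1 -> 0
  row 22 [10110]: F1=0 F2=1 (differ) -> 1
  row 23 [10111]: F1=0 F2=1 (differ) -> 1
  row 24 [11000]: F1=1 F2=1 -> 0
  row 25 [11001]: F1=1 F2=1 -> 0
  row 26 [11010]: F1=0 F2=1 (differ) -> 1
  row 27 [11011]: F1=0 F2=1 (differ) -> 1
  row 28 [11100]: F1=1 F2=1 -> 0
  row 29 [11101]: F1=1 F2=1 -> 0
  row 30 [11110]: F1=0 F2=1 (differ) -> 1
  row 31 [11111]: F1=0 F2=1 (differ) -> 1
Full result column, 8 rows per line (p,q fixed per line; r,s,t runs 000..111 left to right):
  rows 0-7 [p,q=00]: 11110011  (ones: 6)
  rows 8-15 [p,q=01]: 00110011  (ones: 4)
  rows 16-23 [p,q=10]: 11110011  (ones: 6)
  rows 24-31 [p,q=11]: 00110011  (ones: 4)
Disagreements = 6+4+6+4 = 20

20


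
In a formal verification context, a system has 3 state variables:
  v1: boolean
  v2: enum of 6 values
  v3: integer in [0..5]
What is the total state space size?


State space = product of domain sizes of all variables.
Domain sizes:
  v1 (boolean): 2
  v2 (enum of 6 values): 6
  v3 (integer in [0..5]): 6
Product = 2 * 6 * 6 = 72

72


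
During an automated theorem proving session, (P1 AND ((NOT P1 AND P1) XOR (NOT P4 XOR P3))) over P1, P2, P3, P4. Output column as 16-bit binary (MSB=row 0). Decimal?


Formula: (P1 AND ((NOT P1 AND P1) XOR (NOT P4 XOR P3))) over P1, P2, P3, P4 (16 rows)
Evaluate each row (bits = P1,P2,P3,P4, MSB first):
  row 0 [0000]: (0 AND ((NOT 0 AND 0) XOR (NOT 0 XOR 0))) -> 0
  row 1 [0001]: (0 AND ((NOT 0 AND 0) XOR (NOT 1 XOR 0))) -> 0
  row 2 [0010]: (0 AND ((NOT 0 AND 0) XOR (NOT 0 XOR 1))) -> 0
  row 3 [0011]: (0 AND ((NOT 0 AND 0) XOR (NOT 1 XOR 1))) -> 0
  row 4 [0100]: (0 AND ((NOT 0 AND 0) XOR (NOT 0 XOR 0))) -> 0
  row 5 [0101]: (0 AND ((NOT 0 AND 0) XOR (NOT 1 XOR 0))) -> 0
  row 6 [0110]: (0 AND ((NOT 0 AND 0) XOR (NOT 0 XOR 1))) -> 0
  row 7 [0111]: (0 AND ((NOT 0 AND 0) XOR (NOT 1 XOR 1))) -> 0
  row 8 [1000]: (1 AND ((NOT 1 AND 1) XOR (NOT 0 XOR 0))) -> 1
  row 9 [1001]: (1 AND ((NOT 1 AND 1) XOR (NOT 1 XOR 0))) -> 0
  row 10 [1010]: (1 AND ((NOT 1 AND 1) XOR (NOT 0 XOR 1))) -> 0
  row 11 [1011]: (1 AND ((NOT 1 AND 1) XOR (NOT 1 XOR 1))) -> 1
  row 12 [1100]: (1 AND ((NOT 1 AND 1) XOR (NOT 0 XOR 0))) -> 1
  row 13 [1101]: (1 AND ((NOT 1 AND 1) XOR (NOT 1 XOR 0))) -> 0
  row 14 [1110]: (1 AND ((NOT 1 AND 1) XOR (NOT 0 XOR 1))) -> 0
  row 15 [1111]: (1 AND ((NOT 1 AND 1) XOR (NOT 1 XOR 1))) -> 1
Full result column, 4 rows per line (P1,P2 fixed per line; P3,P4 runs 00..11 left to right):
  rows 0-3 [P1,P2=00]: 0000  = hex 0
  rows 4-7 [P1,P2=01]: 0000  = hex 0
  rows 8-11 [P1,P2=10]: 1001  = hex 9
  rows 12-15 [P1,P2=11]: 1001  = hex 9
Output column (row 0 .. row 15) = 0000000010011001
Output column grouped in 4s = 0000 0000 1001 1001 = 0x0099
Convert to decimal digit by digit (value = value*16 + digit):
  0 -> 0
  0*16 + 0 = 0
  0*16 + 9 = 9
  9*16 + 9 = 153
Decimal = 153

153


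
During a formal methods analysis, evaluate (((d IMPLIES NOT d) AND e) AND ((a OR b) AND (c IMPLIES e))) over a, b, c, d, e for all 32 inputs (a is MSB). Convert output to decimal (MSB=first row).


Formula: (((d IMPLIES NOT d) AND e) AND ((a OR b) AND (c IMPLIES e))) over a, b, c, d, e (32 rows)
Evaluate each row (bits = a,b,c,d,e, MSB first):
  row 0 [00000]: (((0 IMPLIES NOT 0) AND 0) AND ((0 OR 0) AND (0 IMPLIES 0))) -> 0
  row 1 [00001]: (((0 IMPLIES NOT 0) AND 1) AND ((0 OR 0) AND (0 IMPLIES 1))) -> 0
  row 2 [00010]: (((1 IMPLIES NOT 1) AND 0) AND ((0 OR 0) AND (0 IMPLIES 0))) -> 0
  row 3 [00011]: (((1 IMPLIES NOT 1) AND 1) AND ((0 OR 0) AND (0 IMPLIES 1))) -> 0
  row 4 [00100]: (((0 IMPLIES NOT 0) AND 0) AND ((0 OR 0) AND (1 IMPLIES 0))) -> 0
  row 5 [00101]: (((0 IMPLIES NOT 0) AND 1) AND ((0 OR 0) AND (1 IMPLIES 1))) -> 0
  row 6 [00110]: (((1 IMPLIES NOT 1) AND 0) AND ((0 OR 0) AND (1 IMPLIES 0))) -> 0
  row 7 [00111]: (((1 IMPLIES NOT 1) AND 1) AND ((0 OR 0) AND (1 IMPLIES 1))) -> 0
  row 8 [01000]: (((0 IMPLIES NOT 0) AND 0) AND ((0 OR 1) AND (0 IMPLIES 0))) -> 0
  row 9 [01001]: (((0 IMPLIES NOT 0) AND 1) AND ((0 OR 1) AND (0 IMPLIES 1))) -> 1
  row 10 [01010]: (((1 IMPLIES NOT 1) AND 0) AND ((0 OR 1) AND (0 IMPLIES 0))) -> 0
  row 11 [01011]: (((1 IMPLIES NOT 1) AND 1) AND ((0 OR 1) AND (0 IMPLIES 1))) -> 0
  row 12 [01100]: (((0 IMPLIES NOT 0) AND 0) AND ((0 OR 1) AND (1 IMPLIES 0))) -> 0
  row 13 [01101]: (((0 IMPLIES NOT 0) AND 1) AND ((0 OR 1) AND (1 IMPLIES 1))) -> 1
  row 14 [01110]: (((1 IMPLIES NOT 1) AND 0) AND ((0 OR 1) AND (1 IMPLIES 0))) -> 0
  row 15 [01111]: (((1 IMPLIES NOT 1) AND 1) AND ((0 OR 1) AND (1 IMPLIES 1))) -> 0
  row 16 [10000]: (((0 IMPLIES NOT 0) AND 0) AND ((1 OR 0) AND (0 IMPLIES 0))) -> 0
  row 17 [10001]: (((0 IMPLIES NOT 0) AND 1) AND ((1 OR 0) AND (0 IMPLIES 1))) -> 1
  row 18 [10010]: (((1 IMPLIES NOT 1) AND 0) AND ((1 OR 0) AND (0 IMPLIES 0))) -> 0
  row 19 [10011]: (((1 IMPLIES NOT 1) AND 1) AND ((1 OR 0) AND (0 IMPLIES 1))) -> 0
  row 20 [10100]: (((0 IMPLIES NOT 0) AND 0) AND ((1 OR 0) AND (1 IMPLIES 0))) -> 0
  row 21 [10101]: (((0 IMPLIES NOT 0) AND 1) AND ((1 OR 0) AND (1 IMPLIES 1))) -> 1
  row 22 [10110]: (((1 IMPLIES NOT 1) AND 0) AND ((1 OR 0) AND (1 IMPLIES 0))) -> 0
  row 23 [10111]: (((1 IMPLIES NOT 1) AND 1) AND ((1 OR 0) AND (1 IMPLIES 1))) -> 0
  row 24 [11000]: (((0 IMPLIES NOT 0) AND 0) AND ((1 OR 1) AND (0 IMPLIES 0))) -> 0
  row 25 [11001]: (((0 IMPLIES NOT 0) AND 1) AND ((1 OR 1) AND (0 IMPLIES 1))) -> 1
  row 26 [11010]: (((1 IMPLIES NOT 1) AND 0) AND ((1 OR 1) AND (0 IMPLIES 0))) -> 0
  row 27 [11011]: (((1 IMPLIES NOT 1) AND 1) AND ((1 OR 1) AND (0 IMPLIES 1))) -> 0
  row 28 [11100]: (((0 IMPLIES NOT 0) AND 0) AND ((1 OR 1) AND (1 IMPLIES 0))) -> 0
  row 29 [11101]: (((0 IMPLIES NOT 0) AND 1) AND ((1 OR 1) AND (1 IMPLIES 1))) -> 1
  row 30 [11110]: (((1 IMPLIES NOT 1) AND 0) AND ((1 OR 1) AND (1 IMPLIES 0))) -> 0
  row 31 [11111]: (((1 IMPLIES NOT 1) AND 1) AND ((1 OR 1) AND (1 IMPLIES 1))) -> 0
Full result column, 4 rows per line (a,b,c fixed per line; d,e runs 00..11 left to right):
  rows 0-3 [a,b,c=000]: 0000  = hex 0
  rows 4-7 [a,b,c=001]: 0000  = hex 0
  rows 8-11 [a,b,c=010]: 0100  = hex 4
  rows 12-15 [a,b,c=011]: 0100  = hex 4
  rows 16-19 [a,b,c=100]: 0100  = hex 4
  rows 20-23 [a,b,c=101]: 0100  = hex 4
  rows 24-27 [a,b,c=110]: 0100  = hex 4
  rows 28-31 [a,b,c=111]: 0100  = hex 4
Output column (row 0 .. row 31) = 00000000010001000100010001000100
Output column grouped in 4s = 0000 0000 0100 0100 0100 0100 0100 0100 = 0x00444444
Convert to decimal digit by digit (value = value*16 + digit):
  0 -> 0
  0*16 + 0 = 0
  0*16 + 4 = 4
  4*16 + 4 = 68
  68*16 + 4 = 1092
  1092*16 + 4 = 17476
  17476*16 + 4 = 279620
  279620*16 + 4 = 4473924
Decimal = 4473924

4473924
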